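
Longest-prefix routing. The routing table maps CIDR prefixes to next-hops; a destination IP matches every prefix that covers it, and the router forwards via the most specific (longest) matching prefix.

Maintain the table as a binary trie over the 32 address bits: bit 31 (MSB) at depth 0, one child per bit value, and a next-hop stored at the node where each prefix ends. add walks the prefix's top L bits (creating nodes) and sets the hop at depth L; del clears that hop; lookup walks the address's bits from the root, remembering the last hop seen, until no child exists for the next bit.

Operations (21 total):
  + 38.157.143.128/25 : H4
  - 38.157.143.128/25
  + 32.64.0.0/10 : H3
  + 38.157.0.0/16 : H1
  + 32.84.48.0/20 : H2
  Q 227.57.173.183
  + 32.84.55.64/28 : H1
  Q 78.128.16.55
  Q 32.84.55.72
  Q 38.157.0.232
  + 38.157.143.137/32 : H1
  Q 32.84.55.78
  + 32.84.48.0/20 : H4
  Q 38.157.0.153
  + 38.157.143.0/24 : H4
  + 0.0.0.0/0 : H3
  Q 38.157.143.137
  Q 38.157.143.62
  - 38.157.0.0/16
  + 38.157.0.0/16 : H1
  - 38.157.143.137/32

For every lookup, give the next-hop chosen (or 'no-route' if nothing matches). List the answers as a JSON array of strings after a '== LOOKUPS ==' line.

Trace:
  + 38.157.143.128/25 (H4) depth=25
  del 38.157.143.128/25 (clear depth 25)
  + 32.64.0.0/10 (H3) depth=10
  + 38.157.0.0/16 (H1) depth=16
  + 32.84.48.0/20 (H2) depth=20
  lookup 227.57.173.183: bits ε walk d0:- -> no-route
  + 32.84.55.64/28 (H1) depth=28
  lookup 78.128.16.55: bits 0 walk d0:-→d1:- -> no-route
  lookup 32.84.55.72: bits 0010000001010100001101110100 walk d0:-→d1:-→d2:-→d3:-→d4:-→d5:-→d6:-→d7:-→d8:-→d9:-→d10:H3→d11:-→d12:-→d13:-→d14:-→d15:-→d16:-→d17:-→d18:-→d19:-→d20:H2→d21:-→d22:-→d23:-→d24:-→d25:-→d26:-→d27:-→d28:H1 -> H1
  lookup 38.157.0.232: bits 0010011010011101 walk d0:-→d1:-→d2:-→d3:-→d4:-→d5:-→d6:-→d7:-→d8:-→d9:-→d10:-→d11:-→d12:-→d13:-→d14:-→d15:-→d16:H1 -> H1
  + 38.157.143.137/32 (H1) depth=32
  lookup 32.84.55.78: bits 0010000001010100001101110100 walk d0:-→d1:-→d2:-→d3:-→d4:-→d5:-→d6:-→d7:-→d8:-→d9:-→d10:H3→d11:-→d12:-→d13:-→d14:-→d15:-→d16:-→d17:-→d18:-→d19:-→d20:H2→d21:-→d22:-→d23:-→d24:-→d25:-→d26:-→d27:-→d28:H1 -> H1
  + 32.84.48.0/20 (H4) depth=20
  lookup 38.157.0.153: bits 0010011010011101 walk d0:-→d1:-→d2:-→d3:-→d4:-→d5:-→d6:-→d7:-→d8:-→d9:-→d10:-→d11:-→d12:-→d13:-→d14:-→d15:-→d16:H1 -> H1
  + 38.157.143.0/24 (H4) depth=24
  + 0.0.0.0/0 (H3) depth=0
  lookup 38.157.143.137: bits 00100110100111011000111110001001 walk d0:H3→d1:-→d2:-→d3:-→d4:-→d5:-→d6:-→d7:-→d8:-→d9:-→d10:-→d11:-→d12:-→d13:-→d14:-→d15:-→d16:H1→d17:-→d18:-→d19:-→d20:-→d21:-→d22:-→d23:-→d24:H4→d25:-→d26:-→d27:-→d28:-→d29:-→d30:-→d31:-→d32:H1 -> H1
  lookup 38.157.143.62: bits 001001101001110110001111 walk d0:H3→d1:-→d2:-→d3:-→d4:-→d5:-→d6:-→d7:-→d8:-→d9:-→d10:-→d11:-→d12:-→d13:-→d14:-→d15:-→d16:H1→d17:-→d18:-→d19:-→d20:-→d21:-→d22:-→d23:-→d24:H4 -> H4
  del 38.157.0.0/16 (clear depth 16)
  + 38.157.0.0/16 (H1) depth=16
  del 38.157.143.137/32 (clear depth 32)

== LOOKUPS ==
["no-route","no-route","H1","H1","H1","H1","H1","H4"]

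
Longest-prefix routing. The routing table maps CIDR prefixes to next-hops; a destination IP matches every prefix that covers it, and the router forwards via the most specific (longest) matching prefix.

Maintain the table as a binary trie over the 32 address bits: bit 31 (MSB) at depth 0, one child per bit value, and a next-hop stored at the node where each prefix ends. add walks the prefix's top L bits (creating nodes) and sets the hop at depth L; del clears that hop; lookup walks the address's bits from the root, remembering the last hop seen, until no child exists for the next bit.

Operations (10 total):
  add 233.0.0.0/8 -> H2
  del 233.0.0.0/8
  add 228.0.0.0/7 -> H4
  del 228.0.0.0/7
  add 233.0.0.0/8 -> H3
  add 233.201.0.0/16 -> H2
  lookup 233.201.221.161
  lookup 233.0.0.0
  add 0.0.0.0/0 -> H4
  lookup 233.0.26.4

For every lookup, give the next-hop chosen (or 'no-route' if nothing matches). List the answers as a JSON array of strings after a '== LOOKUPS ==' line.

Apply in order:
  add 233.0.0.0/8 -> H2 at depth 8
  del 233.0.0.0/8 (clear depth 8)
  add 228.0.0.0/7 -> H4 at depth 7
  del 228.0.0.0/7 (clear depth 7)
  add 233.0.0.0/8 -> H3 at depth 8
  add 233.201.0.0/16 -> H2 at depth 16
  lookup 233.201.221.161: bits 1110100111001001 walk d0:-→d1:-→d2:-→d3:-→d4:-→d5:-→d6:-→d7:-→d8:H3→d9:-→d10:-→d11:-→d12:-→d13:-→d14:-→d15:-→d16:H2 -> H2
  lookup 233.0.0.0: bits 11101001 walk d0:-→d1:-→d2:-→d3:-→d4:-→d5:-→d6:-→d7:-→d8:H3 -> H3
  add 0.0.0.0/0 -> H4 at depth 0
  lookup 233.0.26.4: bits 11101001 walk d0:H4→d1:-→d2:-→d3:-→d4:-→d5:-→d6:-→d7:-→d8:H3 -> H3

== LOOKUPS ==
["H2","H3","H3"]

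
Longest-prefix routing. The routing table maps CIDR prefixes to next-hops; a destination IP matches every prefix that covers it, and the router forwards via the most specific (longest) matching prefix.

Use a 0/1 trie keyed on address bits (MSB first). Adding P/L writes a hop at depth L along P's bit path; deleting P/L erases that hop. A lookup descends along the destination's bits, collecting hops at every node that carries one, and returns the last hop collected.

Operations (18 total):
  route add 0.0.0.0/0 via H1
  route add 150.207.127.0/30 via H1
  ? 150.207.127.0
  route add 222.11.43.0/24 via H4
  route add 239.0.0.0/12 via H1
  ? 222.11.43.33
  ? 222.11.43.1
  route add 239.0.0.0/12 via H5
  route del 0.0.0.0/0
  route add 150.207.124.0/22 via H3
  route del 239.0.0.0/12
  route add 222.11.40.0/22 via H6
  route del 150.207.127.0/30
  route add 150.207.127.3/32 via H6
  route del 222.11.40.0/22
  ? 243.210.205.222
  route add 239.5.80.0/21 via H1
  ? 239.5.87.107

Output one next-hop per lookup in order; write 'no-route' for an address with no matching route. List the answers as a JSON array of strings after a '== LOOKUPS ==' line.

Apply in order:
  add 0.0.0.0/0 -> H1 at depth 0
  add 150.207.127.0/30 -> H1 at depth 30
  ? 150.207.127.0  path d0:H1→d1:-→d2:-→d3:-→d4:-→d5:-→d6:-→d7:-→d8:-→d9:-→d10:-→d11:-→d12:-→d13:-→d14:-→d15:-→d16:-→d17:-→d18:-→d19:-→d20:-→d21:-→d22:-→d23:-→d24:-→d25:-→d26:-→d27:-→d28:-→d29:-→d30:H1  best=H1
  add 222.11.43.0/24 -> H4 at depth 24
  add 239.0.0.0/12 -> H1 at depth 12
  ? 222.11.43.33  path d0:H1→d1:-→d2:-→d3:-→d4:-→d5:-→d6:-→d7:-→d8:-→d9:-→d10:-→d11:-→d12:-→d13:-→d14:-→d15:-→d16:-→d17:-→d18:-→d19:-→d20:-→d21:-→d22:-→d23:-→d24:H4  best=H4
  ? 222.11.43.1  path d0:H1→d1:-→d2:-→d3:-→d4:-→d5:-→d6:-→d7:-→d8:-→d9:-→d10:-→d11:-→d12:-→d13:-→d14:-→d15:-→d16:-→d17:-→d18:-→d19:-→d20:-→d21:-→d22:-→d23:-→d24:H4  best=H4
  add 239.0.0.0/12 -> H5 at depth 12
  - 0.0.0.0/0 clear@0
  add 150.207.124.0/22 -> H3 at depth 22
  - 239.0.0.0/12 clear@12
  add 222.11.40.0/22 -> H6 at depth 22
  - 150.207.127.0/30 clear@30
  add 150.207.127.3/32 -> H6 at depth 32
  - 222.11.40.0/22 clear@22
  ? 243.210.205.222  path d0:-→d1:-→d2:-→d3:-  best=no-route
  add 239.5.80.0/21 -> H1 at depth 21
  ? 239.5.87.107  path d0:-→d1:-→d2:-→d3:-→d4:-→d5:-→d6:-→d7:-→d8:-→d9:-→d10:-→d11:-→d12:-→d13:-→d14:-→d15:-→d16:-→d17:-→d18:-→d19:-→d20:-→d21:H1  best=H1

== LOOKUPS ==
["H1","H4","H4","no-route","H1"]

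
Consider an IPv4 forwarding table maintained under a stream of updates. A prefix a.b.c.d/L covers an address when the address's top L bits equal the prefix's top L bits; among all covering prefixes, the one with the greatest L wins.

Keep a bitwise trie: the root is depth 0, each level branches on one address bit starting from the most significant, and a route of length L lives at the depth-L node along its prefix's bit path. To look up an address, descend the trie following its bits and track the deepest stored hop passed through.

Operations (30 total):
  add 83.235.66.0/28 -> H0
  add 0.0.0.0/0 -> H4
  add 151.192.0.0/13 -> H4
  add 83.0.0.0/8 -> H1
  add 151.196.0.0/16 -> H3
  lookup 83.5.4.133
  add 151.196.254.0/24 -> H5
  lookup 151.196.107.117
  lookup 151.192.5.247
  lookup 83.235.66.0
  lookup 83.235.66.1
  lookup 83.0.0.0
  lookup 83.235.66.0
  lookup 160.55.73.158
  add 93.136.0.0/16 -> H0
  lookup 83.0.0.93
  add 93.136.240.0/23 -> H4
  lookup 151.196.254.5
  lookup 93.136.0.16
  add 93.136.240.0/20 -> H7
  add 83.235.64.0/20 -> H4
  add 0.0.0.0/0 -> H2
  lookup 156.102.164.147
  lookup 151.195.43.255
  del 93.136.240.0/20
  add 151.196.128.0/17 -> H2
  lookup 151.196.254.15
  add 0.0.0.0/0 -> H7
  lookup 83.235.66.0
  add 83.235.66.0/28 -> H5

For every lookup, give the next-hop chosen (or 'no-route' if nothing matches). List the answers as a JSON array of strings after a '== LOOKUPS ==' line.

Process each operation:
  add 83.235.66.0/28 -> H0 at depth 28
  add 0.0.0.0/0 -> H4 at depth 0
  add 151.192.0.0/13 -> H4 at depth 13
  add 83.0.0.0/8 -> H1 at depth 8
  add 151.196.0.0/16 -> H3 at depth 16
  ? 83.5.4.133  path d0:H4→d1:-→d2:-→d3:-→d4:-→d5:-→d6:-→d7:-→d8:H1  best=H1
  add 151.196.254.0/24 -> H5 at depth 24
  ? 151.196.107.117  path d0:H4→d1:-→d2:-→d3:-→d4:-→d5:-→d6:-→d7:-→d8:-→d9:-→d10:-→d11:-→d12:-→d13:H4→d14:-→d15:-→d16:H3  best=H3
  ? 151.192.5.247  path d0:H4→d1:-→d2:-→d3:-→d4:-→d5:-→d6:-→d7:-→d8:-→d9:-→d10:-→d11:-→d12:-→d13:H4  best=H4
  ? 83.235.66.0  path d0:H4→d1:-→d2:-→d3:-→d4:-→d5:-→d6:-→d7:-→d8:H1→d9:-→d10:-→d11:-→d12:-→d13:-→d14:-→d15:-→d16:-→d17:-→d18:-→d19:-→d20:-→d21:-→d22:-→d23:-→d24:-→d25:-→d26:-→d27:-→d28:H0  best=H0
  ? 83.235.66.1  path d0:H4→d1:-→d2:-→d3:-→d4:-→d5:-→d6:-→d7:-→d8:H1→d9:-→d10:-→d11:-→d12:-→d13:-→d14:-→d15:-→d16:-→d17:-→d18:-→d19:-→d20:-→d21:-→d22:-→d23:-→d24:-→d25:-→d26:-→d27:-→d28:H0  best=H0
  ? 83.0.0.0  path d0:H4→d1:-→d2:-→d3:-→d4:-→d5:-→d6:-→d7:-→d8:H1  best=H1
  ? 83.235.66.0  path d0:H4→d1:-→d2:-→d3:-→d4:-→d5:-→d6:-→d7:-→d8:H1→d9:-→d10:-→d11:-→d12:-→d13:-→d14:-→d15:-→d16:-→d17:-→d18:-→d19:-→d20:-→d21:-→d22:-→d23:-→d24:-→d25:-→d26:-→d27:-→d28:H0  best=H0
  ? 160.55.73.158  path d0:H4→d1:-→d2:-  best=H4
  add 93.136.0.0/16 -> H0 at depth 16
  ? 83.0.0.93  path d0:H4→d1:-→d2:-→d3:-→d4:-→d5:-→d6:-→d7:-→d8:H1  best=H1
  add 93.136.240.0/23 -> H4 at depth 23
  ? 151.196.254.5  path d0:H4→d1:-→d2:-→d3:-→d4:-→d5:-→d6:-→d7:-→d8:-→d9:-→d10:-→d11:-→d12:-→d13:H4→d14:-→d15:-→d16:H3→d17:-→d18:-→d19:-→d20:-→d21:-→d22:-→d23:-→d24:H5  best=H5
  ? 93.136.0.16  path d0:H4→d1:-→d2:-→d3:-→d4:-→d5:-→d6:-→d7:-→d8:-→d9:-→d10:-→d11:-→d12:-→d13:-→d14:-→d15:-→d16:H0  best=H0
  add 93.136.240.0/20 -> H7 at depth 20
  add 83.235.64.0/20 -> H4 at depth 20
  add 0.0.0.0/0 -> H2 at depth 0
  ? 156.102.164.147  path d0:H2→d1:-→d2:-→d3:-→d4:-  best=H2
  ? 151.195.43.255  path d0:H2→d1:-→d2:-→d3:-→d4:-→d5:-→d6:-→d7:-→d8:-→d9:-→d10:-→d11:-→d12:-→d13:H4  best=H4
  - 93.136.240.0/20 clear@20
  add 151.196.128.0/17 -> H2 at depth 17
  ? 151.196.254.15  path d0:H2→d1:-→d2:-→d3:-→d4:-→d5:-→d6:-→d7:-→d8:-→d9:-→d10:-→d11:-→d12:-→d13:H4→d14:-→d15:-→d16:H3→d17:H2→d18:-→d19:-→d20:-→d21:-→d22:-→d23:-→d24:H5  best=H5
  add 0.0.0.0/0 -> H7 at depth 0
  ? 83.235.66.0  path d0:H7→d1:-→d2:-→d3:-→d4:-→d5:-→d6:-→d7:-→d8:H1→d9:-→d10:-→d11:-→d12:-→d13:-→d14:-→d15:-→d16:-→d17:-→d18:-→d19:-→d20:H4→d21:-→d22:-→d23:-→d24:-→d25:-→d26:-→d27:-→d28:H0  best=H0
  add 83.235.66.0/28 -> H5 at depth 28

== LOOKUPS ==
["H1","H3","H4","H0","H0","H1","H0","H4","H1","H5","H0","H2","H4","H5","H0"]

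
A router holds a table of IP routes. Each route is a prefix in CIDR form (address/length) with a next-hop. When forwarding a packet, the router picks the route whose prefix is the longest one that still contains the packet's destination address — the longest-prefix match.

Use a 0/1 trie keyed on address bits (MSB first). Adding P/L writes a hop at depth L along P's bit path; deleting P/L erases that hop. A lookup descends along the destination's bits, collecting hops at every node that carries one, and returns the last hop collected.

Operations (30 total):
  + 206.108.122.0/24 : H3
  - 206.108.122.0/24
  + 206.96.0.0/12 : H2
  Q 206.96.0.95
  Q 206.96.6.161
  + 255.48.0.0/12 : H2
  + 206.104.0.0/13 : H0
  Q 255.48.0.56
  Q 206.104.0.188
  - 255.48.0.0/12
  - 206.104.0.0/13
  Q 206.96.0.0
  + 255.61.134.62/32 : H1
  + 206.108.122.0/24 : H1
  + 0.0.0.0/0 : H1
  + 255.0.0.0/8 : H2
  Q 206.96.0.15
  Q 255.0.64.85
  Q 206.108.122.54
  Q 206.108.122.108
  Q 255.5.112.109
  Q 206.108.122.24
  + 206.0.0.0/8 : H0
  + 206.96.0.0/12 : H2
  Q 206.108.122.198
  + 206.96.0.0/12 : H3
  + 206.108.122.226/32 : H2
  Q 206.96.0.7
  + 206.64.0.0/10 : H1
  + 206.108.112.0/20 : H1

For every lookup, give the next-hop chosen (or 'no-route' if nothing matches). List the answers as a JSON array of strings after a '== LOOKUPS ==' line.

Apply in order:
  add 206.108.122.0/24 -> H3 at depth 24
  - 206.108.122.0/24 clear@24
  add 206.96.0.0/12 -> H2 at depth 12
  ? 206.96.0.95  path d0:-→d1:-→d2:-→d3:-→d4:-→d5:-→d6:-→d7:-→d8:-→d9:-→d10:-→d11:-→d12:H2  best=H2
  ? 206.96.6.161  path d0:-→d1:-→d2:-→d3:-→d4:-→d5:-→d6:-→d7:-→d8:-→d9:-→d10:-→d11:-→d12:H2  best=H2
  add 255.48.0.0/12 -> H2 at depth 12
  add 206.104.0.0/13 -> H0 at depth 13
  ? 255.48.0.56  path d0:-→d1:-→d2:-→d3:-→d4:-→d5:-→d6:-→d7:-→d8:-→d9:-→d10:-→d11:-→d12:H2  best=H2
  ? 206.104.0.188  path d0:-→d1:-→d2:-→d3:-→d4:-→d5:-→d6:-→d7:-→d8:-→d9:-→d10:-→d11:-→d12:H2→d13:H0  best=H0
  - 255.48.0.0/12 clear@12
  - 206.104.0.0/13 clear@13
  ? 206.96.0.0  path d0:-→d1:-→d2:-→d3:-→d4:-→d5:-→d6:-→d7:-→d8:-→d9:-→d10:-→d11:-→d12:H2  best=H2
  add 255.61.134.62/32 -> H1 at depth 32
  add 206.108.122.0/24 -> H1 at depth 24
  add 0.0.0.0/0 -> H1 at depth 0
  add 255.0.0.0/8 -> H2 at depth 8
  ? 206.96.0.15  path d0:H1→d1:-→d2:-→d3:-→d4:-→d5:-→d6:-→d7:-→d8:-→d9:-→d10:-→d11:-→d12:H2  best=H2
  ? 255.0.64.85  path d0:H1→d1:-→d2:-→d3:-→d4:-→d5:-→d6:-→d7:-→d8:H2→d9:-→d10:-  best=H2
  ? 206.108.122.54  path d0:H1→d1:-→d2:-→d3:-→d4:-→d5:-→d6:-→d7:-→d8:-→d9:-→d10:-→d11:-→d12:H2→d13:-→d14:-→d15:-→d16:-→d17:-→d18:-→d19:-→d20:-→d21:-→d22:-→d23:-→d24:H1  best=H1
  ? 206.108.122.108  path d0:H1→d1:-→d2:-→d3:-→d4:-→d5:-→d6:-→d7:-→d8:-→d9:-→d10:-→d11:-→d12:H2→d13:-→d14:-→d15:-→d16:-→d17:-→d18:-→d19:-→d20:-→d21:-→d22:-→d23:-→d24:H1  best=H1
  ? 255.5.112.109  path d0:H1→d1:-→d2:-→d3:-→d4:-→d5:-→d6:-→d7:-→d8:H2→d9:-→d10:-  best=H2
  ? 206.108.122.24  path d0:H1→d1:-→d2:-→d3:-→d4:-→d5:-→d6:-→d7:-→d8:-→d9:-→d10:-→d11:-→d12:H2→d13:-→d14:-→d15:-→d16:-→d17:-→d18:-→d19:-→d20:-→d21:-→d22:-→d23:-→d24:H1  best=H1
  add 206.0.0.0/8 -> H0 at depth 8
  add 206.96.0.0/12 -> H2 at depth 12
  ? 206.108.122.198  path d0:H1→d1:-→d2:-→d3:-→d4:-→d5:-→d6:-→d7:-→d8:H0→d9:-→d10:-→d11:-→d12:H2→d13:-→d14:-→d15:-→d16:-→d17:-→d18:-→d19:-→d20:-→d21:-→d22:-→d23:-→d24:H1  best=H1
  add 206.96.0.0/12 -> H3 at depth 12
  add 206.108.122.226/32 -> H2 at depth 32
  ? 206.96.0.7  path d0:H1→d1:-→d2:-→d3:-→d4:-→d5:-→d6:-→d7:-→d8:H0→d9:-→d10:-→d11:-→d12:H3  best=H3
  add 206.64.0.0/10 -> H1 at depth 10
  add 206.108.112.0/20 -> H1 at depth 20

== LOOKUPS ==
["H2","H2","H2","H0","H2","H2","H2","H1","H1","H2","H1","H1","H3"]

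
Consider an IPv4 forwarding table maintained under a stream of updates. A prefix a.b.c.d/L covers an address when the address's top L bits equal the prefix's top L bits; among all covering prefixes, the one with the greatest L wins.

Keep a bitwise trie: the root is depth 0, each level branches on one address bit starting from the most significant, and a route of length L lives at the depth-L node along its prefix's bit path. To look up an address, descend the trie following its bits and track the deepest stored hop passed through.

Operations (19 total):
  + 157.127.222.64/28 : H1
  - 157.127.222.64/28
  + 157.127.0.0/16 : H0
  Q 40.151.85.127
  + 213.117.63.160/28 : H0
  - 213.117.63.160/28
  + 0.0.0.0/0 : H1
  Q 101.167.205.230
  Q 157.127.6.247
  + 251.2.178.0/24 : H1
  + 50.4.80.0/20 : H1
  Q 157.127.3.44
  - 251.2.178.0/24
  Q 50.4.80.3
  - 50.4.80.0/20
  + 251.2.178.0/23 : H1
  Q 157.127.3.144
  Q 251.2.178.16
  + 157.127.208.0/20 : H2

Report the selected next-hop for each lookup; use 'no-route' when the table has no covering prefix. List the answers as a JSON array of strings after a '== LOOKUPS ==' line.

Process each operation:
  + 157.127.222.64/28 (H1) depth=28
  - 157.127.222.64/28 clear@28
  + 157.127.0.0/16 (H0) depth=16
  Q 40.151.85.127: descend ε ; hops seen [∅] ; pick no-route
  + 213.117.63.160/28 (H0) depth=28
  - 213.117.63.160/28 clear@28
  + 0.0.0.0/0 (H1) depth=0
  Q 101.167.205.230: descend ε ; hops seen [H1] ; pick H1
  Q 157.127.6.247: descend 1001110101111111 ; hops seen [H1,H0] ; pick H0
  + 251.2.178.0/24 (H1) depth=24
  + 50.4.80.0/20 (H1) depth=20
  Q 157.127.3.44: descend 1001110101111111 ; hops seen [H1,H0] ; pick H0
  - 251.2.178.0/24 clear@24
  Q 50.4.80.3: descend 00110010000001000101 ; hops seen [H1,H1] ; pick H1
  - 50.4.80.0/20 clear@20
  + 251.2.178.0/23 (H1) depth=23
  Q 157.127.3.144: descend 1001110101111111 ; hops seen [H1,H0] ; pick H0
  Q 251.2.178.16: descend 111110110000001010110010 ; hops seen [H1,H1] ; pick H1
  + 157.127.208.0/20 (H2) depth=20

== LOOKUPS ==
["no-route","H1","H0","H0","H1","H0","H1"]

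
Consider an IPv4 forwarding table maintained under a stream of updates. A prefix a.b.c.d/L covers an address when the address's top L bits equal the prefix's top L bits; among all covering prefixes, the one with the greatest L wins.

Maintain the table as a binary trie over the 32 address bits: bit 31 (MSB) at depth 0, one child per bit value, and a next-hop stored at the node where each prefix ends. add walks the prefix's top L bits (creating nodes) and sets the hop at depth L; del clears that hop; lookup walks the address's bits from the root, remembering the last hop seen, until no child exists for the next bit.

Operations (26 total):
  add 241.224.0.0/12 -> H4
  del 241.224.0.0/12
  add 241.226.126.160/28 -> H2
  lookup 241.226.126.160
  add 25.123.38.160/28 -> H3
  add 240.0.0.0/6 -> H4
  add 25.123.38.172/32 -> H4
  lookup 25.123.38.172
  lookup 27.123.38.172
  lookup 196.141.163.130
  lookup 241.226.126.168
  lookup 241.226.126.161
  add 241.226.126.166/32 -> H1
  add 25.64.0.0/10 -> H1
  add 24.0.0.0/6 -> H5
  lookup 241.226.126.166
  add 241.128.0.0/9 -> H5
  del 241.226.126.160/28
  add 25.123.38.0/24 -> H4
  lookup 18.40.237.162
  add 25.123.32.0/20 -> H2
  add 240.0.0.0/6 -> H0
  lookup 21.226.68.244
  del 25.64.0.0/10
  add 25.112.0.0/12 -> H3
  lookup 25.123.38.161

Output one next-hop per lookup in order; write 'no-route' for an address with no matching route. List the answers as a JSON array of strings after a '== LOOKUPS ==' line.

Process each operation:
  add 241.224.0.0/12 -> H4 at depth 12
  - 241.224.0.0/12 clear@12
  add 241.226.126.160/28 -> H2 at depth 28
  Q 241.226.126.160: descend 1111000111100010011111101010 ; hops seen [H2] ; pick H2
  add 25.123.38.160/28 -> H3 at depth 28
  add 240.0.0.0/6 -> H4 at depth 6
  add 25.123.38.172/32 -> H4 at depth 32
  Q 25.123.38.172: descend 00011001011110110010011010101100 ; hops seen [H3,H4] ; pick H4
  Q 27.123.38.172: descend 000110 ; hops seen [∅] ; pick no-route
  Q 196.141.163.130: descend 11 ; hops seen [∅] ; pick no-route
  Q 241.226.126.168: descend 1111000111100010011111101010 ; hops seen [H4,H2] ; pick H2
  Q 241.226.126.161: descend 1111000111100010011111101010 ; hops seen [H4,H2] ; pick H2
  add 241.226.126.166/32 -> H1 at depth 32
  add 25.64.0.0/10 -> H1 at depth 10
  add 24.0.0.0/6 -> H5 at depth 6
  Q 241.226.126.166: descend 11110001111000100111111010100110 ; hops seen [H4,H2,H1] ; pick H1
  add 241.128.0.0/9 -> H5 at depth 9
  - 241.226.126.160/28 clear@28
  add 25.123.38.0/24 -> H4 at depth 24
  Q 18.40.237.162: descend 0001 ; hops seen [∅] ; pick no-route
  add 25.123.32.0/20 -> H2 at depth 20
  add 240.0.0.0/6 -> H0 at depth 6
  Q 21.226.68.244: descend 0001 ; hops seen [∅] ; pick no-route
  - 25.64.0.0/10 clear@10
  add 25.112.0.0/12 -> H3 at depth 12
  Q 25.123.38.161: descend 0001100101111011001001101010 ; hops seen [H5,H3,H2,H4,H3] ; pick H3

== LOOKUPS ==
["H2","H4","no-route","no-route","H2","H2","H1","no-route","no-route","H3"]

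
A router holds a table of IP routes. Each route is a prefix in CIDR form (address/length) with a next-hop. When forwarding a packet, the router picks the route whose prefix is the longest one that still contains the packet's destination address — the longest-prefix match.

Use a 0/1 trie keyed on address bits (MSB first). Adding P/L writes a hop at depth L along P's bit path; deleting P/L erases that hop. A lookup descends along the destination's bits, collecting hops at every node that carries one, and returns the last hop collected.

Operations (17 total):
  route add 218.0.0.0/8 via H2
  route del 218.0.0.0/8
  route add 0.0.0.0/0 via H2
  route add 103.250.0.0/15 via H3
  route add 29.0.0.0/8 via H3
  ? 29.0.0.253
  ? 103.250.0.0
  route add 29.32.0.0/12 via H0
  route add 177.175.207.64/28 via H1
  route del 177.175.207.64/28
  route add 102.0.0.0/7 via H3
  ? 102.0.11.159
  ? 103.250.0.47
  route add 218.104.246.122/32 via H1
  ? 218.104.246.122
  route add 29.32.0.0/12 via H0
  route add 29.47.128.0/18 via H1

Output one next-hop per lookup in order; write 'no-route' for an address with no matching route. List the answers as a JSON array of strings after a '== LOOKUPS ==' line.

Process each operation:
  add 218.0.0.0/8 -> H2 at depth 8
  del 218.0.0.0/8 (clear depth 8)
  add 0.0.0.0/0 -> H2 at depth 0
  add 103.250.0.0/15 -> H3 at depth 15
  add 29.0.0.0/8 -> H3 at depth 8
  ? 29.0.0.253  path d0:H2→d1:-→d2:-→d3:-→d4:-→d5:-→d6:-→d7:-→d8:H3  best=H3
  ? 103.250.0.0  path d0:H2→d1:-→d2:-→d3:-→d4:-→d5:-→d6:-→d7:-→d8:-→d9:-→d10:-→d11:-→d12:-→d13:-→d14:-→d15:H3  best=H3
  add 29.32.0.0/12 -> H0 at depth 12
  add 177.175.207.64/28 -> H1 at depth 28
  del 177.175.207.64/28 (clear depth 28)
  add 102.0.0.0/7 -> H3 at depth 7
  ? 102.0.11.159  path d0:H2→d1:-→d2:-→d3:-→d4:-→d5:-→d6:-→d7:H3  best=H3
  ? 103.250.0.47  path d0:H2→d1:-→d2:-→d3:-→d4:-→d5:-→d6:-→d7:H3→d8:-→d9:-→d10:-→d11:-→d12:-→d13:-→d14:-→d15:H3  best=H3
  add 218.104.246.122/32 -> H1 at depth 32
  ? 218.104.246.122  path d0:H2→d1:-→d2:-→d3:-→d4:-→d5:-→d6:-→d7:-→d8:-→d9:-→d10:-→d11:-→d12:-→d13:-→d14:-→d15:-→d16:-→d17:-→d18:-→d19:-→d20:-→d21:-→d22:-→d23:-→d24:-→d25:-→d26:-→d27:-→d28:-→d29:-→d30:-→d31:-→d32:H1  best=H1
  add 29.32.0.0/12 -> H0 at depth 12
  add 29.47.128.0/18 -> H1 at depth 18

== LOOKUPS ==
["H3","H3","H3","H3","H1"]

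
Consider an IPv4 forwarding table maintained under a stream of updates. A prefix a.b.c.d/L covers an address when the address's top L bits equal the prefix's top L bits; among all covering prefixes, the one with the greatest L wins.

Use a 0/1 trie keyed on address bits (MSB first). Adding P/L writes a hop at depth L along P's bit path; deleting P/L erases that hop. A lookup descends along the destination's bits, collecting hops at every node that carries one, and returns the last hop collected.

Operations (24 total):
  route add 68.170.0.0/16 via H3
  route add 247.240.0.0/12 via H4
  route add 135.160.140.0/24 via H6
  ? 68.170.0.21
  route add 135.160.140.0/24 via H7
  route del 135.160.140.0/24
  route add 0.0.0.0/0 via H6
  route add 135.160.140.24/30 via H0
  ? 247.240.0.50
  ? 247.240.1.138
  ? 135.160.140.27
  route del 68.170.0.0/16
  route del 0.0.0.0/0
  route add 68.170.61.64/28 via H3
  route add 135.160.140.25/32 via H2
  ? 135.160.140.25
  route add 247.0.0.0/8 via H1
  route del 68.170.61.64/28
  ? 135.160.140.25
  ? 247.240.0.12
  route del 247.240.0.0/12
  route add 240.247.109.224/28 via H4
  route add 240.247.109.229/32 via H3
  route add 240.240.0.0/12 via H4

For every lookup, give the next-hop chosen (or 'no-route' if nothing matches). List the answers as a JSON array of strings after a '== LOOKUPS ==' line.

Apply in order:
  add 68.170.0.0/16 -> H3 at depth 16
  add 247.240.0.0/12 -> H4 at depth 12
  add 135.160.140.0/24 -> H6 at depth 24
  lookup 68.170.0.21: bits 0100010010101010 walk d0:-→d1:-→d2:-→d3:-→d4:-→d5:-→d6:-→d7:-→d8:-→d9:-→d10:-→d11:-→d12:-→d13:-→d14:-→d15:-→d16:H3 -> H3
  add 135.160.140.0/24 -> H7 at depth 24
  - 135.160.140.0/24 clear@24
  add 0.0.0.0/0 -> H6 at depth 0
  add 135.160.140.24/30 -> H0 at depth 30
  lookup 247.240.0.50: bits 111101111111 walk d0:H6→d1:-→d2:-→d3:-→d4:-→d5:-→d6:-→d7:-→d8:-→d9:-→d10:-→d11:-→d12:H4 -> H4
  lookup 247.240.1.138: bits 111101111111 walk d0:H6→d1:-→d2:-→d3:-→d4:-→d5:-→d6:-→d7:-→d8:-→d9:-→d10:-→d11:-→d12:H4 -> H4
  lookup 135.160.140.27: bits 100001111010000010001100000110 walk d0:H6→d1:-→d2:-→d3:-→d4:-→d5:-→d6:-→d7:-→d8:-→d9:-→d10:-→d11:-→d12:-→d13:-→d14:-→d15:-→d16:-→d17:-→d18:-→d19:-→d20:-→d21:-→d22:-→d23:-→d24:-→d25:-→d26:-→d27:-→d28:-→d29:-→d30:H0 -> H0
  - 68.170.0.0/16 clear@16
  - 0.0.0.0/0 clear@0
  add 68.170.61.64/28 -> H3 at depth 28
  add 135.160.140.25/32 -> H2 at depth 32
  lookup 135.160.140.25: bits 10000111101000001000110000011001 walk d0:-→d1:-→d2:-→d3:-→d4:-→d5:-→d6:-→d7:-→d8:-→d9:-→d10:-→d11:-→d12:-→d13:-→d14:-→d15:-→d16:-→d17:-→d18:-→d19:-→d20:-→d21:-→d22:-→d23:-→d24:-→d25:-→d26:-→d27:-→d28:-→d29:-→d30:H0→d31:-→d32:H2 -> H2
  add 247.0.0.0/8 -> H1 at depth 8
  - 68.170.61.64/28 clear@28
  lookup 135.160.140.25: bits 10000111101000001000110000011001 walk d0:-→d1:-→d2:-→d3:-→d4:-→d5:-→d6:-→d7:-→d8:-→d9:-→d10:-→d11:-→d12:-→d13:-→d14:-→d15:-→d16:-→d17:-→d18:-→d19:-→d20:-→d21:-→d22:-→d23:-→d24:-→d25:-→d26:-→d27:-→d28:-→d29:-→d30:H0→d31:-→d32:H2 -> H2
  lookup 247.240.0.12: bits 111101111111 walk d0:-→d1:-→d2:-→d3:-→d4:-→d5:-→d6:-→d7:-→d8:H1→d9:-→d10:-→d11:-→d12:H4 -> H4
  - 247.240.0.0/12 clear@12
  add 240.247.109.224/28 -> H4 at depth 28
  add 240.247.109.229/32 -> H3 at depth 32
  add 240.240.0.0/12 -> H4 at depth 12

== LOOKUPS ==
["H3","H4","H4","H0","H2","H2","H4"]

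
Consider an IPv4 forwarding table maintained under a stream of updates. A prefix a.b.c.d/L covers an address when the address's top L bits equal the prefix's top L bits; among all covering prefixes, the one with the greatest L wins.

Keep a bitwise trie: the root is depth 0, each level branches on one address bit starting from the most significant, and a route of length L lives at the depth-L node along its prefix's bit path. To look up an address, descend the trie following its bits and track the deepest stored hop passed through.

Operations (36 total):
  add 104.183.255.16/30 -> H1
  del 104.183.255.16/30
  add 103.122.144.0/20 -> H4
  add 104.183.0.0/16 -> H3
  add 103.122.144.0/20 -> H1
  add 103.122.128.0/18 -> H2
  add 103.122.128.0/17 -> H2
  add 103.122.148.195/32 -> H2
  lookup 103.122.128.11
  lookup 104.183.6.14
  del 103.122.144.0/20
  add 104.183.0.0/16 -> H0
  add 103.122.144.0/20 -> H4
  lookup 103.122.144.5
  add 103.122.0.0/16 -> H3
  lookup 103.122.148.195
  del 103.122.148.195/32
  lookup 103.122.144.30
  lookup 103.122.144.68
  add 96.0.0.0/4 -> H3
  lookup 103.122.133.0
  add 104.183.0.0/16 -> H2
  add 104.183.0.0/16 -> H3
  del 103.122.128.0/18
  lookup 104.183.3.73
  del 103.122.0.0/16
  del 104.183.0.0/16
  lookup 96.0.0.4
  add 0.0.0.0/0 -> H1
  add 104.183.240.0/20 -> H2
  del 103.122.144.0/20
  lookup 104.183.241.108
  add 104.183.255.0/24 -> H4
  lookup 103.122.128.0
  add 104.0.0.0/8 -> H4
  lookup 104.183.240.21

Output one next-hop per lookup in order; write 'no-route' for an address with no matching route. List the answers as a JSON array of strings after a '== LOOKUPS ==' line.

Trace:
  add 104.183.255.16/30 -> H1 at depth 30
  - 104.183.255.16/30 clear@30
  add 103.122.144.0/20 -> H4 at depth 20
  add 104.183.0.0/16 -> H3 at depth 16
  add 103.122.144.0/20 -> H1 at depth 20
  add 103.122.128.0/18 -> H2 at depth 18
  add 103.122.128.0/17 -> H2 at depth 17
  add 103.122.148.195/32 -> H2 at depth 32
  Q 103.122.128.11: descend 0110011101111010100 ; hops seen [H2,H2] ; pick H2
  Q 104.183.6.14: descend 0110100010110111 ; hops seen [H3] ; pick H3
  - 103.122.144.0/20 clear@20
  add 104.183.0.0/16 -> H0 at depth 16
  add 103.122.144.0/20 -> H4 at depth 20
  Q 103.122.144.5: descend 011001110111101010010 ; hops seen [H2,H2,H4] ; pick H4
  add 103.122.0.0/16 -> H3 at depth 16
  Q 103.122.148.195: descend 01100111011110101001010011000011 ; hops seen [H3,H2,H2,H4,H2] ; pick H2
  - 103.122.148.195/32 clear@32
  Q 103.122.144.30: descend 011001110111101010010 ; hops seen [H3,H2,H2,H4] ; pick H4
  Q 103.122.144.68: descend 011001110111101010010 ; hops seen [H3,H2,H2,H4] ; pick H4
  add 96.0.0.0/4 -> H3 at depth 4
  Q 103.122.133.0: descend 0110011101111010100 ; hops seen [H3,H3,H2,H2] ; pick H2
  add 104.183.0.0/16 -> H2 at depth 16
  add 104.183.0.0/16 -> H3 at depth 16
  - 103.122.128.0/18 clear@18
  Q 104.183.3.73: descend 0110100010110111 ; hops seen [H3,H3] ; pick H3
  - 103.122.0.0/16 clear@16
  - 104.183.0.0/16 clear@16
  Q 96.0.0.4: descend 01100 ; hops seen [H3] ; pick H3
  add 0.0.0.0/0 -> H1 at depth 0
  add 104.183.240.0/20 -> H2 at depth 20
  - 103.122.144.0/20 clear@20
  Q 104.183.241.108: descend 01101000101101111111 ; hops seen [H1,H3,H2] ; pick H2
  add 104.183.255.0/24 -> H4 at depth 24
  Q 103.122.128.0: descend 0110011101111010100 ; hops seen [H1,H3,H2] ; pick H2
  add 104.0.0.0/8 -> H4 at depth 8
  Q 104.183.240.21: descend 01101000101101111111 ; hops seen [H1,H3,H4,H2] ; pick H2

== LOOKUPS ==
["H2","H3","H4","H2","H4","H4","H2","H3","H3","H2","H2","H2"]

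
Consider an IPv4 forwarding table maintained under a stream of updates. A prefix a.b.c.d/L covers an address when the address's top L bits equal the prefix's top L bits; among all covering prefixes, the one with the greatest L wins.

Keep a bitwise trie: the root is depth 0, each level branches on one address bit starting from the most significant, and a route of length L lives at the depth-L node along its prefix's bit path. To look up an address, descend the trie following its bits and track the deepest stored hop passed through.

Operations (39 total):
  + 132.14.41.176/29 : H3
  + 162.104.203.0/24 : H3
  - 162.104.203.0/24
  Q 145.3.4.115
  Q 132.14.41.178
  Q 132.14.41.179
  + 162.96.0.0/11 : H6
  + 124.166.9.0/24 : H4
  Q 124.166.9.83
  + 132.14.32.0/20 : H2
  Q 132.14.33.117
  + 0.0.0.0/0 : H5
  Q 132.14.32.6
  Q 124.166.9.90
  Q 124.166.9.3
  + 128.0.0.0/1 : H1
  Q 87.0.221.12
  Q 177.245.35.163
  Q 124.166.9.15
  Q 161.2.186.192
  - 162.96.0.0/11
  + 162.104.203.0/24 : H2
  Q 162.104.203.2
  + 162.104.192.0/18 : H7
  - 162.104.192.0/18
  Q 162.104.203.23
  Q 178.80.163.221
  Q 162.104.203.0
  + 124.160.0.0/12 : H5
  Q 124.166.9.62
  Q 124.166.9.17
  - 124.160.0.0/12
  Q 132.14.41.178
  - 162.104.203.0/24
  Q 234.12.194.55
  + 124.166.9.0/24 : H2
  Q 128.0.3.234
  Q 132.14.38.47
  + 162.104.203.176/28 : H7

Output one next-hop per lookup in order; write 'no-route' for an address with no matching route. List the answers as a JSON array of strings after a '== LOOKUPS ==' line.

Trace:
  add 132.14.41.176/29 -> H3 at depth 29
  add 162.104.203.0/24 -> H3 at depth 24
  del 162.104.203.0/24 (clear depth 24)
  ? 145.3.4.115  path d0:-→d1:-→d2:-→d3:-  best=no-route
  ? 132.14.41.178  path d0:-→d1:-→d2:-→d3:-→d4:-→d5:-→d6:-→d7:-→d8:-→d9:-→d10:-→d11:-→d12:-→d13:-→d14:-→d15:-→d16:-→d17:-→d18:-→d19:-→d20:-→d21:-→d22:-→d23:-→d24:-→d25:-→d26:-→d27:-→d28:-→d29:H3  best=H3
  ? 132.14.41.179  path d0:-→d1:-→d2:-→d3:-→d4:-→d5:-→d6:-→d7:-→d8:-→d9:-→d10:-→d11:-→d12:-→d13:-→d14:-→d15:-→d16:-→d17:-→d18:-→d19:-→d20:-→d21:-→d22:-→d23:-→d24:-→d25:-→d26:-→d27:-→d28:-→d29:H3  best=H3
  add 162.96.0.0/11 -> H6 at depth 11
  add 124.166.9.0/24 -> H4 at depth 24
  ? 124.166.9.83  path d0:-→d1:-→d2:-→d3:-→d4:-→d5:-→d6:-→d7:-→d8:-→d9:-→d10:-→d11:-→d12:-→d13:-→d14:-→d15:-→d16:-→d17:-→d18:-→d19:-→d20:-→d21:-→d22:-→d23:-→d24:H4  best=H4
  add 132.14.32.0/20 -> H2 at depth 20
  ? 132.14.33.117  path d0:-→d1:-→d2:-→d3:-→d4:-→d5:-→d6:-→d7:-→d8:-→d9:-→d10:-→d11:-→d12:-→d13:-→d14:-→d15:-→d16:-→d17:-→d18:-→d19:-→d20:H2  best=H2
  add 0.0.0.0/0 -> H5 at depth 0
  ? 132.14.32.6  path d0:H5→d1:-→d2:-→d3:-→d4:-→d5:-→d6:-→d7:-→d8:-→d9:-→d10:-→d11:-→d12:-→d13:-→d14:-→d15:-→d16:-→d17:-→d18:-→d19:-→d20:H2  best=H2
  ? 124.166.9.90  path d0:H5→d1:-→d2:-→d3:-→d4:-→d5:-→d6:-→d7:-→d8:-→d9:-→d10:-→d11:-→d12:-→d13:-→d14:-→d15:-→d16:-→d17:-→d18:-→d19:-→d20:-→d21:-→d22:-→d23:-→d24:H4  best=H4
  ? 124.166.9.3  path d0:H5→d1:-→d2:-→d3:-→d4:-→d5:-→d6:-→d7:-→d8:-→d9:-→d10:-→d11:-→d12:-→d13:-→d14:-→d15:-→d16:-→d17:-→d18:-→d19:-→d20:-→d21:-→d22:-→d23:-→d24:H4  best=H4
  add 128.0.0.0/1 -> H1 at depth 1
  ? 87.0.221.12  path d0:H5→d1:-→d2:-  best=H5
  ? 177.245.35.163  path d0:H5→d1:H1→d2:-→d3:-  best=H1
  ? 124.166.9.15  path d0:H5→d1:-→d2:-→d3:-→d4:-→d5:-→d6:-→d7:-→d8:-→d9:-→d10:-→d11:-→d12:-→d13:-→d14:-→d15:-→d16:-→d17:-→d18:-→d19:-→d20:-→d21:-→d22:-→d23:-→d24:H4  best=H4
  ? 161.2.186.192  path d0:H5→d1:H1→d2:-→d3:-→d4:-→d5:-→d6:-  best=H1
  del 162.96.0.0/11 (clear depth 11)
  add 162.104.203.0/24 -> H2 at depth 24
  ? 162.104.203.2  path d0:H5→d1:H1→d2:-→d3:-→d4:-→d5:-→d6:-→d7:-→d8:-→d9:-→d10:-→d11:-→d12:-→d13:-→d14:-→d15:-→d16:-→d17:-→d18:-→d19:-→d20:-→d21:-→d22:-→d23:-→d24:H2  best=H2
  add 162.104.192.0/18 -> H7 at depth 18
  del 162.104.192.0/18 (clear depth 18)
  ? 162.104.203.23  path d0:H5→d1:H1→d2:-→d3:-→d4:-→d5:-→d6:-→d7:-→d8:-→d9:-→d10:-→d11:-→d12:-→d13:-→d14:-→d15:-→d16:-→d17:-→d18:-→d19:-→d20:-→d21:-→d22:-→d23:-→d24:H2  best=H2
  ? 178.80.163.221  path d0:H5→d1:H1→d2:-→d3:-  best=H1
  ? 162.104.203.0  path d0:H5→d1:H1→d2:-→d3:-→d4:-→d5:-→d6:-→d7:-→d8:-→d9:-→d10:-→d11:-→d12:-→d13:-→d14:-→d15:-→d16:-→d17:-→d18:-→d19:-→d20:-→d21:-→d22:-→d23:-→d24:H2  best=H2
  add 124.160.0.0/12 -> H5 at depth 12
  ? 124.166.9.62  path d0:H5→d1:-→d2:-→d3:-→d4:-→d5:-→d6:-→d7:-→d8:-→d9:-→d10:-→d11:-→d12:H5→d13:-→d14:-→d15:-→d16:-→d17:-→d18:-→d19:-→d20:-→d21:-→d22:-→d23:-→d24:H4  best=H4
  ? 124.166.9.17  path d0:H5→d1:-→d2:-→d3:-→d4:-→d5:-→d6:-→d7:-→d8:-→d9:-→d10:-→d11:-→d12:H5→d13:-→d14:-→d15:-→d16:-→d17:-→d18:-→d19:-→d20:-→d21:-→d22:-→d23:-→d24:H4  best=H4
  del 124.160.0.0/12 (clear depth 12)
  ? 132.14.41.178  path d0:H5→d1:H1→d2:-→d3:-→d4:-→d5:-→d6:-→d7:-→d8:-→d9:-→d10:-→d11:-→d12:-→d13:-→d14:-→d15:-→d16:-→d17:-→d18:-→d19:-→d20:H2→d21:-→d22:-→d23:-→d24:-→d25:-→d26:-→d27:-→d28:-→d29:H3  best=H3
  del 162.104.203.0/24 (clear depth 24)
  ? 234.12.194.55  path d0:H5→d1:H1  best=H1
  add 124.166.9.0/24 -> H2 at depth 24
  ? 128.0.3.234  path d0:H5→d1:H1→d2:-→d3:-→d4:-→d5:-  best=H1
  ? 132.14.38.47  path d0:H5→d1:H1→d2:-→d3:-→d4:-→d5:-→d6:-→d7:-→d8:-→d9:-→d10:-→d11:-→d12:-→d13:-→d14:-→d15:-→d16:-→d17:-→d18:-→d19:-→d20:H2  best=H2
  add 162.104.203.176/28 -> H7 at depth 28

== LOOKUPS ==
["no-route","H3","H3","H4","H2","H2","H4","H4","H5","H1","H4","H1","H2","H2","H1","H2","H4","H4","H3","H1","H1","H2"]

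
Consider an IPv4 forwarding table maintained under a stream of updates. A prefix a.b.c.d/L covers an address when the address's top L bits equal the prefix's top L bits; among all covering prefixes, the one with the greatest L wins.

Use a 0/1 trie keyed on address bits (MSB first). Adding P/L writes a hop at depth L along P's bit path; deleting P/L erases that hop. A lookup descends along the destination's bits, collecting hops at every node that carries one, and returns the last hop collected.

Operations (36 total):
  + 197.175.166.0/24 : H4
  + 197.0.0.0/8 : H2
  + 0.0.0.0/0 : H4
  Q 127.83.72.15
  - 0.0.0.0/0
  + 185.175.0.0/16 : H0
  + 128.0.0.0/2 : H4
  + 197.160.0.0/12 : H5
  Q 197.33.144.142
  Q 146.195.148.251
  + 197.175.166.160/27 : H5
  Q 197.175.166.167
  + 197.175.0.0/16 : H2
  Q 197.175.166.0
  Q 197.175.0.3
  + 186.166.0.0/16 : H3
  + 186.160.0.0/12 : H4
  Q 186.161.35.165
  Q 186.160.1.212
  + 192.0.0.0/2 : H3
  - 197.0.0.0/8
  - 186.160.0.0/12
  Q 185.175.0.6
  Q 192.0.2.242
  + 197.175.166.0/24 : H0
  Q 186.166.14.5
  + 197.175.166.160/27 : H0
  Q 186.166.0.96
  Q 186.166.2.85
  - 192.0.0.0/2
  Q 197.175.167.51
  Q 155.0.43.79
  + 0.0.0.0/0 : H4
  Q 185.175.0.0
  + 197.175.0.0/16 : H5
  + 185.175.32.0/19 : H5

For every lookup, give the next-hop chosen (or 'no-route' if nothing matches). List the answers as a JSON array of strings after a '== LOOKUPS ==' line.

Trace:
  add 197.175.166.0/24 -> H4 at depth 24
  add 197.0.0.0/8 -> H2 at depth 8
  add 0.0.0.0/0 -> H4 at depth 0
  Q 127.83.72.15: descend ε ; hops seen [H4] ; pick H4
  - 0.0.0.0/0 clear@0
  add 185.175.0.0/16 -> H0 at depth 16
  add 128.0.0.0/2 -> H4 at depth 2
  add 197.160.0.0/12 -> H5 at depth 12
  Q 197.33.144.142: descend 11000101 ; hops seen [H2] ; pick H2
  Q 146.195.148.251: descend 10 ; hops seen [H4] ; pick H4
  add 197.175.166.160/27 -> H5 at depth 27
  Q 197.175.166.167: descend 110001011010111110100110101 ; hops seen [H2,H5,H4,H5] ; pick H5
  add 197.175.0.0/16 -> H2 at depth 16
  Q 197.175.166.0: descend 110001011010111110100110 ; hops seen [H2,H5,H2,H4] ; pick H4
  Q 197.175.0.3: descend 1100010110101111 ; hops seen [H2,H5,H2] ; pick H2
  add 186.166.0.0/16 -> H3 at depth 16
  add 186.160.0.0/12 -> H4 at depth 12
  Q 186.161.35.165: descend 1011101010100 ; hops seen [H4,H4] ; pick H4
  Q 186.160.1.212: descend 1011101010100 ; hops seen [H4,H4] ; pick H4
  add 192.0.0.0/2 -> H3 at depth 2
  - 197.0.0.0/8 clear@8
  - 186.160.0.0/12 clear@12
  Q 185.175.0.6: descend 1011100110101111 ; hops seen [H4,H0] ; pick H0
  Q 192.0.2.242: descend 11000 ; hops seen [H3] ; pick H3
  add 197.175.166.0/24 -> H0 at depth 24
  Q 186.166.14.5: descend 1011101010100110 ; hops seen [H4,H3] ; pick H3
  add 197.175.166.160/27 -> H0 at depth 27
  Q 186.166.0.96: descend 1011101010100110 ; hops seen [H4,H3] ; pick H3
  Q 186.166.2.85: descend 1011101010100110 ; hops seen [H4,H3] ; pick H3
  - 192.0.0.0/2 clear@2
  Q 197.175.167.51: descend 11000101101011111010011 ; hops seen [H5,H2] ; pick H2
  Q 155.0.43.79: descend 10 ; hops seen [H4] ; pick H4
  add 0.0.0.0/0 -> H4 at depth 0
  Q 185.175.0.0: descend 1011100110101111 ; hops seen [H4,H4,H0] ; pick H0
  add 197.175.0.0/16 -> H5 at depth 16
  add 185.175.32.0/19 -> H5 at depth 19

== LOOKUPS ==
["H4","H2","H4","H5","H4","H2","H4","H4","H0","H3","H3","H3","H3","H2","H4","H0"]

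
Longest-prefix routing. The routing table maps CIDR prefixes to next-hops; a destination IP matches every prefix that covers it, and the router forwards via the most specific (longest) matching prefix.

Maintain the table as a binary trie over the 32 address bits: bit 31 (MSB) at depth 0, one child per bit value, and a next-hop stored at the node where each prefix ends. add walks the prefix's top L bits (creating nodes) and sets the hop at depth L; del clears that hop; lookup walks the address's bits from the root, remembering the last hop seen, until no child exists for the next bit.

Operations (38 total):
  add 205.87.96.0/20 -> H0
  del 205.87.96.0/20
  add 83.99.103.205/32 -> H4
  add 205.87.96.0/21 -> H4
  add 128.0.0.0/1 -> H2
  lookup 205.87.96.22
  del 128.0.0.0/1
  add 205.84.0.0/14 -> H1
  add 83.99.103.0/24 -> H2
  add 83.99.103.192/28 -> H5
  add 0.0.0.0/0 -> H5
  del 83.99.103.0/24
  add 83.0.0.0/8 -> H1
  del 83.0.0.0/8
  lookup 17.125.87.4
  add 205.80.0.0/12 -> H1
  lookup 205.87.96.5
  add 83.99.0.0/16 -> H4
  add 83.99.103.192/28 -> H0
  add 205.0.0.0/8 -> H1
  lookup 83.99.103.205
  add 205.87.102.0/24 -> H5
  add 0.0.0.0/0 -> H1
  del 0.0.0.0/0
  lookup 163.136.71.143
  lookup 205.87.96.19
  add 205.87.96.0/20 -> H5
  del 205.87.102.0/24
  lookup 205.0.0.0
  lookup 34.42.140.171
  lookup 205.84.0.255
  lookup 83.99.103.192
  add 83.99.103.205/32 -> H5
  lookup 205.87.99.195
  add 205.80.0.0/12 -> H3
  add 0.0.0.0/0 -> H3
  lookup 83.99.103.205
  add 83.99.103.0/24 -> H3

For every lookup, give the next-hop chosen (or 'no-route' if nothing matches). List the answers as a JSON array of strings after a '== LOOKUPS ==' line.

Apply in order:
  add 205.87.96.0/20 -> H0 at depth 20
  del 205.87.96.0/20 (clear depth 20)
  add 83.99.103.205/32 -> H4 at depth 32
  add 205.87.96.0/21 -> H4 at depth 21
  add 128.0.0.0/1 -> H2 at depth 1
  ? 205.87.96.22  path d0:-→d1:H2→d2:-→d3:-→d4:-→d5:-→d6:-→d7:-→d8:-→d9:-→d10:-→d11:-→d12:-→d13:-→d14:-→d15:-→d16:-→d17:-→d18:-→d19:-→d20:-→d21:H4  best=H4
  del 128.0.0.0/1 (clear depth 1)
  add 205.84.0.0/14 -> H1 at depth 14
  add 83.99.103.0/24 -> H2 at depth 24
  add 83.99.103.192/28 -> H5 at depth 28
  add 0.0.0.0/0 -> H5 at depth 0
  del 83.99.103.0/24 (clear depth 24)
  add 83.0.0.0/8 -> H1 at depth 8
  del 83.0.0.0/8 (clear depth 8)
  ? 17.125.87.4  path d0:H5→d1:-  best=H5
  add 205.80.0.0/12 -> H1 at depth 12
  ? 205.87.96.5  path d0:H5→d1:-→d2:-→d3:-→d4:-→d5:-→d6:-→d7:-→d8:-→d9:-→d10:-→d11:-→d12:H1→d13:-→d14:H1→d15:-→d16:-→d17:-→d18:-→d19:-→d20:-→d21:H4  best=H4
  add 83.99.0.0/16 -> H4 at depth 16
  add 83.99.103.192/28 -> H0 at depth 28
  add 205.0.0.0/8 -> H1 at depth 8
  ? 83.99.103.205  path d0:H5→d1:-→d2:-→d3:-→d4:-→d5:-→d6:-→d7:-→d8:-→d9:-→d10:-→d11:-→d12:-→d13:-→d14:-→d15:-→d16:H4→d17:-→d18:-→d19:-→d20:-→d21:-→d22:-→d23:-→d24:-→d25:-→d26:-→d27:-→d28:H0→d29:-→d30:-→d31:-→d32:H4  best=H4
  add 205.87.102.0/24 -> H5 at depth 24
  add 0.0.0.0/0 -> H1 at depth 0
  del 0.0.0.0/0 (clear depth 0)
  ? 163.136.71.143  path d0:-→d1:-  best=no-route
  ? 205.87.96.19  path d0:-→d1:-→d2:-→d3:-→d4:-→d5:-→d6:-→d7:-→d8:H1→d9:-→d10:-→d11:-→d12:H1→d13:-→d14:H1→d15:-→d16:-→d17:-→d18:-→d19:-→d20:-→d21:H4  best=H4
  add 205.87.96.0/20 -> H5 at depth 20
  del 205.87.102.0/24 (clear depth 24)
  ? 205.0.0.0  path d0:-→d1:-→d2:-→d3:-→d4:-→d5:-→d6:-→d7:-→d8:H1→d9:-  best=H1
  ? 34.42.140.171  path d0:-→d1:-  best=no-route
  ? 205.84.0.255  path d0:-→d1:-→d2:-→d3:-→d4:-→d5:-→d6:-→d7:-→d8:H1→d9:-→d10:-→d11:-→d12:H1→d13:-→d14:H1  best=H1
  ? 83.99.103.192  path d0:-→d1:-→d2:-→d3:-→d4:-→d5:-→d6:-→d7:-→d8:-→d9:-→d10:-→d11:-→d12:-→d13:-→d14:-→d15:-→d16:H4→d17:-→d18:-→d19:-→d20:-→d21:-→d22:-→d23:-→d24:-→d25:-→d26:-→d27:-→d28:H0  best=H0
  add 83.99.103.205/32 -> H5 at depth 32
  ? 205.87.99.195  path d0:-→d1:-→d2:-→d3:-→d4:-→d5:-→d6:-→d7:-→d8:H1→d9:-→d10:-→d11:-→d12:H1→d13:-→d14:H1→d15:-→d16:-→d17:-→d18:-→d19:-→d20:H5→d21:H4  best=H4
  add 205.80.0.0/12 -> H3 at depth 12
  add 0.0.0.0/0 -> H3 at depth 0
  ? 83.99.103.205  path d0:H3→d1:-→d2:-→d3:-→d4:-→d5:-→d6:-→d7:-→d8:-→d9:-→d10:-→d11:-→d12:-→d13:-→d14:-→d15:-→d16:H4→d17:-→d18:-→d19:-→d20:-→d21:-→d22:-→d23:-→d24:-→d25:-→d26:-→d27:-→d28:H0→d29:-→d30:-→d31:-→d32:H5  best=H5
  add 83.99.103.0/24 -> H3 at depth 24

== LOOKUPS ==
["H4","H5","H4","H4","no-route","H4","H1","no-route","H1","H0","H4","H5"]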